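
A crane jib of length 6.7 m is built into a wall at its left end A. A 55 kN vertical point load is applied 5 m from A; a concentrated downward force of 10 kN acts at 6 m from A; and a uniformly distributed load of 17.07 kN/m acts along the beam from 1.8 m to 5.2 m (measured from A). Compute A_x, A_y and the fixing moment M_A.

A_x = 0, A_y = 123.0 kN, M_A = 538.1 kN·m

Resultant of the distributed load: 17.07 × 3.4 = 58.038 kN at 3.5 m from A.
ΣF_x = 0: A_x = 0.
ΣF_y = 0: A_y − 55 − 10 − 17.07·3.4 = 0 → A_y = 123.0 kN.
ΣM about A: M_A − 55·5 − 10·6 − (17.07·3.4)·3.5 = 0 → M_A = 538.1 kN·m.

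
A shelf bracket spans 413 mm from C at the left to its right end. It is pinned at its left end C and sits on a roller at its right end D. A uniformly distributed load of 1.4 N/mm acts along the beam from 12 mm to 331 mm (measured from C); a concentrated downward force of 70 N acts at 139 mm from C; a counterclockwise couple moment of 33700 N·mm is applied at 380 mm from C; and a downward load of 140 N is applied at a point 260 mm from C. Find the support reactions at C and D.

C_x = 0, C_y = 441.1 N, D_y = 215.5 N

Resultant of the distributed load: 1.4 × 319 = 446.6 N at 171.5 mm from C.
Taking moments about C: D_y·413 − (1.4·319)·171.5 − 70·139 + 33700 − 140·260 = 0 → D_y = 89021.9/413 = 215.549 ≈ 215.5 N.
ΣF_y = 0: C_y + 215.549 − 1.4·319 − 70 − 140 = 0 → C_y = 441.1 N.
ΣF_x = 0: no horizontal applied forces, so C_x = 0.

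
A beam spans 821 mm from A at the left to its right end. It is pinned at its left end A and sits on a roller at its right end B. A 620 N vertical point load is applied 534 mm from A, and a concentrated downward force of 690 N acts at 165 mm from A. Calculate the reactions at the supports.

A_x = 0, A_y = 768.1 N, B_y = 541.9 N

Taking moments about A: B_y·821 − 620·534 − 690·165 = 0 → B_y = 444930/821 = 541.937 ≈ 541.9 N.
ΣF_y = 0: A_y + 541.937 − 620 − 690 = 0 → A_y = 768.1 N.
ΣF_x = 0: no horizontal applied forces, so A_x = 0.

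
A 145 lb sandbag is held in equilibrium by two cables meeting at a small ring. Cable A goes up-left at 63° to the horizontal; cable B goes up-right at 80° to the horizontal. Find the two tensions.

ΣF_x = 0: −T_A·cos63° + T_B·cos80° = 0 → T_B = 2.61443·T_A.
ΣF_y = 0: T_A·sin63° + T_B·sin80° = 145.
Substitute: T_A·(0.891007 + 2.61443·0.984808) = 145 → T_A = 41.8384 ≈ 41.84 lb.
Then T_B = 2.61443 × 41.8384 = 109.4 lb.

T_A = 41.84 lb, T_B = 109.4 lb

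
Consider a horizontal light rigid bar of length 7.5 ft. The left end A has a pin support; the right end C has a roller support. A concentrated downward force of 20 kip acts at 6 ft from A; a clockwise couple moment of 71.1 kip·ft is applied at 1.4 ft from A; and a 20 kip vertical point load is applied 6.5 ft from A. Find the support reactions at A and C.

Taking moments about A: C_y·7.5 − 20·6 − 71.1 − 20·6.5 = 0 → C_y = 321.1/7.5 = 42.8133 ≈ 42.81 kip.
ΣF_y = 0: A_y + 42.8133 − 20 − 20 = 0 → A_y = -2.813 kip.
ΣF_x = 0: no horizontal applied forces, so A_x = 0.

A_x = 0, A_y = -2.813 kip, C_y = 42.81 kip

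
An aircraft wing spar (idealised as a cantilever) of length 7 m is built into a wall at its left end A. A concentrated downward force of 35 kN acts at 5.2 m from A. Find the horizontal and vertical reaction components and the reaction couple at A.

A_x = 0, A_y = 35.00 kN, M_A = 182.0 kN·m

ΣF_x = 0: A_x = 0.
ΣF_y = 0: A_y − 35 = 0 → A_y = 35.00 kN.
ΣM about A: M_A − 35·5.2 = 0 → M_A = 182.0 kN·m.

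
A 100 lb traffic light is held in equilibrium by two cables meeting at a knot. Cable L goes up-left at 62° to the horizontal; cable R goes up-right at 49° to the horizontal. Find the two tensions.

T_L = 70.27 lb, T_R = 50.29 lb

ΣF_x = 0: −T_L·cos62° + T_R·cos49° = 0 → T_R = 0.715593·T_L.
ΣF_y = 0: T_L·sin62° + T_R·sin49° = 100.
Substitute: T_L·(0.882948 + 0.715593·0.75471) = 100 → T_L = 70.2734 ≈ 70.27 lb.
Then T_R = 0.715593 × 70.2734 = 50.29 lb.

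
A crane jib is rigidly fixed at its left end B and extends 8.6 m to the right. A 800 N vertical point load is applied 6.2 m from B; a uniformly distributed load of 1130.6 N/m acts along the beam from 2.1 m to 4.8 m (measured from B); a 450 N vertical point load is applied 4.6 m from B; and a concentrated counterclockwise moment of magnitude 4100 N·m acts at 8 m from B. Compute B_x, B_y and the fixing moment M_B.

B_x = 0, B_y = 4303 N, M_B = 13460 N·m

Resultant of the distributed load: 1130.6 × 2.7 = 3052.62 N at 3.45 m from B.
ΣF_x = 0: B_x = 0.
ΣF_y = 0: B_y − 800 − 1130.6·2.7 − 450 = 0 → B_y = 4303 N.
ΣM about B: M_B − 800·6.2 − (1130.6·2.7)·3.45 − 450·4.6 + 4100 = 0 → M_B = 13460 N·m.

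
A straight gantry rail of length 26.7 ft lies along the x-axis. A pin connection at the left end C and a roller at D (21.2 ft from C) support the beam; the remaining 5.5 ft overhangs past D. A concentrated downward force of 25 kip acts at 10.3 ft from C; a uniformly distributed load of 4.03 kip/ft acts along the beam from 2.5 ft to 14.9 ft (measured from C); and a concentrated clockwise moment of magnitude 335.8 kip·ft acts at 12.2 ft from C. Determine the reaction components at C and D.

Resultant of the distributed load: 4.03 × 12.4 = 49.972 kip at 8.7 ft from C.
ΣM about C: D_y·21.2 − 25·10.3 − (4.03·12.4)·8.7 − 335.8 = 0 → D_y = 1028.0564/21.2 = 48.4932 ≈ 48.49 kip.
ΣF_y = 0: C_y + 48.4932 − 25 − 4.03·12.4 = 0 → C_y = 26.48 kip.
ΣF_x = 0: no horizontal applied forces, so C_x = 0.

C_x = 0, C_y = 26.48 kip, D_y = 48.49 kip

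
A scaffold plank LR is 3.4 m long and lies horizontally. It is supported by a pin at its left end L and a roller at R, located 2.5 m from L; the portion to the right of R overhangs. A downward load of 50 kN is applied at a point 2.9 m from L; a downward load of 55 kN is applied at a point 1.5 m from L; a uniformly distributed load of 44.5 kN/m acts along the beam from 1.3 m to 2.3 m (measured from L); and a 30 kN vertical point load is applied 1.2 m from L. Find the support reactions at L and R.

L_x = 0, L_y = 42.06 kN, R_y = 137.4 kN

Resultant of the distributed load: 44.5 × 1 = 44.5 kN at 1.8 m from L.
Taking moments about L: R_y·2.5 − 50·2.9 − 55·1.5 − (44.5·1)·1.8 − 30·1.2 = 0 → R_y = 343.6/2.5 = 137.44 ≈ 137.4 kN.
ΣF_y = 0: L_y + 137.44 − 50 − 55 − 44.5·1 − 30 = 0 → L_y = 42.06 kN.
ΣF_x = 0: no horizontal applied forces, so L_x = 0.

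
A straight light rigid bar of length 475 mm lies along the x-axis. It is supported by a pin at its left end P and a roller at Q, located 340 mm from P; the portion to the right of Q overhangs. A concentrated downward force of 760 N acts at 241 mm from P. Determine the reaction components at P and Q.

P_x = 0, P_y = 221.3 N, Q_y = 538.7 N

Moments about P: Q_y·340 − 760·241 = 0 → Q_y = 183160/340 = 538.706 ≈ 538.7 N.
ΣF_y = 0: P_y + 538.706 − 760 = 0 → P_y = 221.3 N.
ΣF_x = 0: no horizontal applied forces, so P_x = 0.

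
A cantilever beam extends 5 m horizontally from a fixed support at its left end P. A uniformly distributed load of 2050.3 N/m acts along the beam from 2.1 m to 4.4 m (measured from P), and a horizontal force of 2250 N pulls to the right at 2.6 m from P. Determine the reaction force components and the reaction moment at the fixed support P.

Resultant of the distributed load: 2050.3 × 2.3 = 4715.69 N at 3.25 m from P.
ΣF_x = 0: P_x + 2250 = 0 → P_x = -2250 N.
ΣF_y = 0: P_y − 2050.3·2.3 = 0 → P_y = 4716 N.
ΣM about P: M_P − (2050.3·2.3)·3.25 = 0 → M_P = 15330 N·m.

P_x = -2250 N, P_y = 4716 N, M_P = 15330 N·m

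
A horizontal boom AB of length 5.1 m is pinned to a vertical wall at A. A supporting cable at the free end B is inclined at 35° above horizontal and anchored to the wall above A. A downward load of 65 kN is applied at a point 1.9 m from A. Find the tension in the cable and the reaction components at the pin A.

ΣM about A: T·sin35°·5.1 − 65·1.9 = 0 → T = 123.5/(5.1·0.573576) = 42.2188 ≈ 42.22 kN.
ΣF_x = 0: A_x − T·cos35° = 0 → A_x = 42.2188 × 0.819152 = 34.58 kN.
ΣF_y = 0: A_y + T·sin35° − 65 = 0 → A_y = 65 − 42.2188 × 0.573576 = 40.78 kN.

T = 42.22 kN, A_x = 34.58 kN, A_y = 40.78 kN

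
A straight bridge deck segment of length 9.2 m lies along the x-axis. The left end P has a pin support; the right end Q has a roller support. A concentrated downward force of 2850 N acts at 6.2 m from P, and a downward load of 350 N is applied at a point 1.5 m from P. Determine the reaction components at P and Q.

P_x = 0, P_y = 1222 N, Q_y = 1978 N

ΣM about P: Q_y·9.2 − 2850·6.2 − 350·1.5 = 0 → Q_y = 18195/9.2 = 1977.72 ≈ 1978 N.
ΣF_y = 0: P_y + 1977.72 − 2850 − 350 = 0 → P_y = 1222 N.
ΣF_x = 0: no horizontal applied forces, so P_x = 0.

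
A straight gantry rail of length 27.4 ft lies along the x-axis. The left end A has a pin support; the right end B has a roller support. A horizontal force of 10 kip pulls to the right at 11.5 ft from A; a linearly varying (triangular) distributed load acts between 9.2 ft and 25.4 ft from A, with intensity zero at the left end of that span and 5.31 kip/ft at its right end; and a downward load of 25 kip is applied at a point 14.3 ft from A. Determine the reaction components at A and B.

Resultant of the triangular load: ½ × 5.31 × 16.2 = 43.011 kip, acting at 20 ft from A (one-third of the span from the peak).
ΣM about A: B_y·27.4 − (½·5.31·16.2)·20 − 25·14.3 = 0 → B_y = 1217.72/27.4 = 44.4423 ≈ 44.44 kip.
ΣF_y = 0: A_y + 44.4423 − ½·5.31·16.2 − 25 = 0 → A_y = 23.57 kip.
ΣF_x = 0: A_x + 10 = 0 → A_x = -10.00 kip.

A_x = -10.00 kip, A_y = 23.57 kip, B_y = 44.44 kip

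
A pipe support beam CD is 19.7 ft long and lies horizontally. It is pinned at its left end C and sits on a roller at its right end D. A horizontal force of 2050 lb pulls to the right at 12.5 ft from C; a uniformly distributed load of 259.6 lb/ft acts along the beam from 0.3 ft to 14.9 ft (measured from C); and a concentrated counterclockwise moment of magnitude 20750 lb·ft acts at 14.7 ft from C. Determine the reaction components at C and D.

Resultant of the distributed load: 259.6 × 14.6 = 3790.16 lb at 7.6 ft from C.
ΣM about C: D_y·19.7 − (259.6·14.6)·7.6 + 20750 = 0 → D_y = 8055.216/19.7 = 408.894 ≈ 408.9 lb.
ΣF_y = 0: C_y + 408.894 − 259.6·14.6 = 0 → C_y = 3381 lb.
ΣF_x = 0: C_x + 2050 = 0 → C_x = -2050 lb.

C_x = -2050 lb, C_y = 3381 lb, D_y = 408.9 lb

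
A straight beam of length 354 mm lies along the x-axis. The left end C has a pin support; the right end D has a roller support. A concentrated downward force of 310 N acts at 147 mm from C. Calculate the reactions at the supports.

C_x = 0, C_y = 181.3 N, D_y = 128.7 N

Taking moments about C: D_y·354 − 310·147 = 0 → D_y = 45570/354 = 128.729 ≈ 128.7 N.
ΣF_y = 0: C_y + 128.729 − 310 = 0 → C_y = 181.3 N.
ΣF_x = 0: no horizontal applied forces, so C_x = 0.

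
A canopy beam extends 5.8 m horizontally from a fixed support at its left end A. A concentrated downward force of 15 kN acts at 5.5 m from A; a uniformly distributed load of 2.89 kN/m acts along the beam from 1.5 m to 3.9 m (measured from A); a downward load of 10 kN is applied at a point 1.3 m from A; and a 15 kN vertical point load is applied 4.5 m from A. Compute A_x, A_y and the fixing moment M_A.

Resultant of the distributed load: 2.89 × 2.4 = 6.936 kN at 2.7 m from A.
ΣF_x = 0: A_x = 0.
ΣF_y = 0: A_y − 15 − 2.89·2.4 − 10 − 15 = 0 → A_y = 46.94 kN.
ΣM about A: M_A − 15·5.5 − (2.89·2.4)·2.7 − 10·1.3 − 15·4.5 = 0 → M_A = 181.7 kN·m.

A_x = 0, A_y = 46.94 kN, M_A = 181.7 kN·m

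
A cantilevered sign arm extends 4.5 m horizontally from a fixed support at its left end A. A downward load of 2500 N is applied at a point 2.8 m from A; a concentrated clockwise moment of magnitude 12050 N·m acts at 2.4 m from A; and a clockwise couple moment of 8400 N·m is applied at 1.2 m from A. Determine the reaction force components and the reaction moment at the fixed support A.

ΣF_x = 0: A_x = 0.
ΣF_y = 0: A_y − 2500 = 0 → A_y = 2500 N.
ΣM about A: M_A − 2500·2.8 − 12050 − 8400 = 0 → M_A = 27450 N·m.

A_x = 0, A_y = 2500 N, M_A = 27450 N·m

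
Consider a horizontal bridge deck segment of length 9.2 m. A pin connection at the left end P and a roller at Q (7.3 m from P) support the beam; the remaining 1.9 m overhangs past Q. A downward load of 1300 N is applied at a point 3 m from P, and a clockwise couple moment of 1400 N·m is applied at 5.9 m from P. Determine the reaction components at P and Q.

Moments about P: Q_y·7.3 − 1300·3 − 1400 = 0 → Q_y = 5300/7.3 = 726.027 ≈ 726.0 N.
ΣF_y = 0: P_y + 726.027 − 1300 = 0 → P_y = 574.0 N.
ΣF_x = 0: no horizontal applied forces, so P_x = 0.

P_x = 0, P_y = 574.0 N, Q_y = 726.0 N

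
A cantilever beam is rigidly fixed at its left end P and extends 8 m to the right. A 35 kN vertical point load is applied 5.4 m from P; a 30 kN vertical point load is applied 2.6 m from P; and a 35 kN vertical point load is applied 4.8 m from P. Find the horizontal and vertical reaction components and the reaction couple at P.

ΣF_x = 0: P_x = 0.
ΣF_y = 0: P_y − 35 − 30 − 35 = 0 → P_y = 100.0 kN.
ΣM about P: M_P − 35·5.4 − 30·2.6 − 35·4.8 = 0 → M_P = 435.0 kN·m.

P_x = 0, P_y = 100.0 kN, M_P = 435.0 kN·m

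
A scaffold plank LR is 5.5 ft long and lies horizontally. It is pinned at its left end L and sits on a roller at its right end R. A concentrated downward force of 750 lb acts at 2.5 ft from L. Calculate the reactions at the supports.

Moments about L: R_y·5.5 − 750·2.5 = 0 → R_y = 1875/5.5 = 340.909 ≈ 340.9 lb.
ΣF_y = 0: L_y + 340.909 − 750 = 0 → L_y = 409.1 lb.
ΣF_x = 0: no horizontal applied forces, so L_x = 0.

L_x = 0, L_y = 409.1 lb, R_y = 340.9 lb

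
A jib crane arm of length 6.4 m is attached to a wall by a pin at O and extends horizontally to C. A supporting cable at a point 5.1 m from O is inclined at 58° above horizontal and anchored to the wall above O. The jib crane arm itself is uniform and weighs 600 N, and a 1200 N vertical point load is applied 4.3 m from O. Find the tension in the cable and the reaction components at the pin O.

ΣM about O: T·sin58°·5.1 − 600·3.2 − 1200·4.3 = 0 → T = 7080/(5.1·0.848048) = 1636.98 ≈ 1637 N.
ΣF_x = 0: O_x − T·cos58° = 0 → O_x = 1636.98 × 0.529919 = 867.5 N.
ΣF_y = 0: O_y + T·sin58° − 600 − 1200 = 0 → O_y = 1800 − 1636.98 × 0.848048 = 411.8 N.

T = 1637 N, O_x = 867.5 N, O_y = 411.8 N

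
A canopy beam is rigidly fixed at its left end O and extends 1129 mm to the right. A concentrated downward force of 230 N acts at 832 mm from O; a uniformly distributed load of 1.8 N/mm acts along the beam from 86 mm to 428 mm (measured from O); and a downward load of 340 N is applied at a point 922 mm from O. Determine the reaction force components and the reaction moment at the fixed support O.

Resultant of the distributed load: 1.8 × 342 = 615.6 N at 257 mm from O.
ΣF_x = 0: O_x = 0.
ΣF_y = 0: O_y − 230 − 1.8·342 − 340 = 0 → O_y = 1186 N.
ΣM about O: M_O − 230·832 − (1.8·342)·257 − 340·922 = 0 → M_O = 663000 N·mm.

O_x = 0, O_y = 1186 N, M_O = 663000 N·mm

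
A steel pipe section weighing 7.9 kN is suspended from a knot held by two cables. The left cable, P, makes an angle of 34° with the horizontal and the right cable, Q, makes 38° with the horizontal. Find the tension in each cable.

T_P = 6.546 kN, T_Q = 6.886 kN

ΣF_x = 0: −T_P·cos34° + T_Q·cos38° = 0 → T_Q = 1.05206·T_P.
ΣF_y = 0: T_P·sin34° + T_Q·sin38° = 7.9.
Substitute: T_P·(0.559193 + 1.05206·0.615661) = 7.9 → T_P = 6.54567 ≈ 6.546 kN.
Then T_Q = 1.05206 × 6.54567 = 6.886 kN.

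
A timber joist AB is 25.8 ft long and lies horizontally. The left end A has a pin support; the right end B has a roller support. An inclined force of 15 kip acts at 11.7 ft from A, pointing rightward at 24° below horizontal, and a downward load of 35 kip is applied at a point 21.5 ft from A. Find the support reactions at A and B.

A_x = -13.70 kip, A_y = 9.168 kip, B_y = 31.93 kip

ΣM about A: B_y·25.8 − 15·sin24°·11.7 − 35·21.5 = 0 → B_y = 823.882/25.8 = 31.9334 ≈ 31.93 kip.
ΣF_y = 0: A_y + 31.9334 − 15·sin24° − 35 = 0 → A_y = 9.168 kip.
ΣF_x = 0: A_x + 15·cos24° = 0 → A_x = -13.70 kip.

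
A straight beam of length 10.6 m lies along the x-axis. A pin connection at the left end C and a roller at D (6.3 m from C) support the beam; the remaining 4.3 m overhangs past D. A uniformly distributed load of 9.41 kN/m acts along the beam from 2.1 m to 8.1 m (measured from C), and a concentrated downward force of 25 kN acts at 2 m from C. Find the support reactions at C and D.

Resultant of the distributed load: 9.41 × 6 = 56.46 kN at 5.1 m from C.
ΣM about C: D_y·6.3 − (9.41·6)·5.1 − 25·2 = 0 → D_y = 337.946/6.3 = 53.6422 ≈ 53.64 kN.
ΣF_y = 0: C_y + 53.6422 − 9.41·6 − 25 = 0 → C_y = 27.82 kN.
ΣF_x = 0: no horizontal applied forces, so C_x = 0.

C_x = 0, C_y = 27.82 kN, D_y = 53.64 kN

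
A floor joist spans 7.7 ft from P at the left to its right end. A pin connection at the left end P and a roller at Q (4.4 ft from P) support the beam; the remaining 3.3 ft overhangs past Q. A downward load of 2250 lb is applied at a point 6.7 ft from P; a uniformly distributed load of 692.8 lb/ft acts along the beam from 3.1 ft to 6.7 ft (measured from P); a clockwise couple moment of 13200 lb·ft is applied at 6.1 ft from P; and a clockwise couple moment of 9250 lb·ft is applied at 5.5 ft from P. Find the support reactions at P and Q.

P_x = 0, P_y = -6562 lb, Q_y = 11310 lb

Resultant of the distributed load: 692.8 × 3.6 = 2494.08 lb at 4.9 ft from P.
Moments about P: Q_y·4.4 − 2250·6.7 − (692.8·3.6)·4.9 − 13200 − 9250 = 0 → Q_y = 49745.992/4.4 = 11305.9 ≈ 11310 lb.
ΣF_y = 0: P_y + 11305.9 − 2250 − 692.8·3.6 = 0 → P_y = -6562 lb.
ΣF_x = 0: no horizontal applied forces, so P_x = 0.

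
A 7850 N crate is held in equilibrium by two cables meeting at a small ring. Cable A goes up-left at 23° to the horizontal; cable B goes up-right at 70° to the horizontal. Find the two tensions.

T_A = 2689 N, T_B = 7236 N

ΣF_x = 0: −T_A·cos23° + T_B·cos70° = 0 → T_B = 2.69138·T_A.
ΣF_y = 0: T_A·sin23° + T_B·sin70° = 7850.
Substitute: T_A·(0.390731 + 2.69138·0.939693) = 7850 → T_A = 2688.54 ≈ 2689 N.
Then T_B = 2.69138 × 2688.54 = 7236 N.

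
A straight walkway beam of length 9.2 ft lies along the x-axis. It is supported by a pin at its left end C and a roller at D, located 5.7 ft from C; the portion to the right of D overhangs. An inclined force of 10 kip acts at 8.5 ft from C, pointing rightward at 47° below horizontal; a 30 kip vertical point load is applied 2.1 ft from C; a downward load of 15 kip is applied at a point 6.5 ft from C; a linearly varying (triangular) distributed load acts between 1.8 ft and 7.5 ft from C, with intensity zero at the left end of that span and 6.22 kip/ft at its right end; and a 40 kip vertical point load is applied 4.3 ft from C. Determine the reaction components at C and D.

C_x = -6.820 kip, C_y = 23.39 kip, D_y = 86.66 kip

Resultant of the triangular load: ½ × 6.22 × 5.7 = 17.727 kip, acting at 5.6 ft from C (one-third of the span from the peak).
Taking moments about C: D_y·5.7 − 10·sin47°·8.5 − 30·2.1 − 15·6.5 − (½·6.22·5.7)·5.6 − 40·4.3 = 0 → D_y = 493.936/5.7 = 86.6554 ≈ 86.66 kip.
ΣF_y = 0: C_y + 86.6554 − 10·sin47° − 30 − 15 − ½·6.22·5.7 − 40 = 0 → C_y = 23.39 kip.
ΣF_x = 0: C_x + 10·cos47° = 0 → C_x = -6.820 kip.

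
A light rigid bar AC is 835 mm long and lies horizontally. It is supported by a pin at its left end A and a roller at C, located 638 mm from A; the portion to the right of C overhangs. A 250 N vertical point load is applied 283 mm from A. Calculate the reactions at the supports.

Moments about A: C_y·638 − 250·283 = 0 → C_y = 70750/638 = 110.893 ≈ 110.9 N.
ΣF_y = 0: A_y + 110.893 − 250 = 0 → A_y = 139.1 N.
ΣF_x = 0: no horizontal applied forces, so A_x = 0.

A_x = 0, A_y = 139.1 N, C_y = 110.9 N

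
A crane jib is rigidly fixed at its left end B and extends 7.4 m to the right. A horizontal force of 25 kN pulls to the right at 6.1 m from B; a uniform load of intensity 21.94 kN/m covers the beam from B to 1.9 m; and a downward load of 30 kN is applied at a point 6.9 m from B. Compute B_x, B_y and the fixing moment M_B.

B_x = -25.00 kN, B_y = 71.69 kN, M_B = 246.6 kN·m

Resultant of the distributed load: 21.94 × 1.9 = 41.686 kN at 0.95 m from B.
ΣF_x = 0: B_x + 25 = 0 → B_x = -25.00 kN.
ΣF_y = 0: B_y − 21.94·1.9 − 30 = 0 → B_y = 71.69 kN.
ΣM about B: M_B − (21.94·1.9)·0.95 − 30·6.9 = 0 → M_B = 246.6 kN·m.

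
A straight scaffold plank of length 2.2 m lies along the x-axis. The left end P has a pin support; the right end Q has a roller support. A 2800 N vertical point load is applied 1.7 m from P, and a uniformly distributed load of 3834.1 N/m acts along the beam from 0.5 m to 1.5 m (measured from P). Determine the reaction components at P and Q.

P_x = 0, P_y = 2728 N, Q_y = 3906 N

Resultant of the distributed load: 3834.1 × 1 = 3834.1 N at 1 m from P.
Taking moments about P: Q_y·2.2 − 2800·1.7 − (3834.1·1)·1 = 0 → Q_y = 8594.1/2.2 = 3906.41 ≈ 3906 N.
ΣF_y = 0: P_y + 3906.41 − 2800 − 3834.1·1 = 0 → P_y = 2728 N.
ΣF_x = 0: no horizontal applied forces, so P_x = 0.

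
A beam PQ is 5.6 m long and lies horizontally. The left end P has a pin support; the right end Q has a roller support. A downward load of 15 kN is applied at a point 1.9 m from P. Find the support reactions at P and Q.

ΣM about P: Q_y·5.6 − 15·1.9 = 0 → Q_y = 28.5/5.6 = 5.08929 ≈ 5.089 kN.
ΣF_y = 0: P_y + 5.08929 − 15 = 0 → P_y = 9.911 kN.
ΣF_x = 0: no horizontal applied forces, so P_x = 0.

P_x = 0, P_y = 9.911 kN, Q_y = 5.089 kN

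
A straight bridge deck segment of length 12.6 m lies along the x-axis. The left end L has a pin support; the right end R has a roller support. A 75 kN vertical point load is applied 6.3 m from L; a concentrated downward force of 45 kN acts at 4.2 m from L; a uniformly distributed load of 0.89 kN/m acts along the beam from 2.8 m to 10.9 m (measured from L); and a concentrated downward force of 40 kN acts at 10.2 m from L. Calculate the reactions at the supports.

L_x = 0, L_y = 78.41 kN, R_y = 88.80 kN

Resultant of the distributed load: 0.89 × 8.1 = 7.209 kN at 6.85 m from L.
ΣM about L: R_y·12.6 − 75·6.3 − 45·4.2 − (0.89·8.1)·6.85 − 40·10.2 = 0 → R_y = 1118.88165/12.6 = 88.8001 ≈ 88.80 kN.
ΣF_y = 0: L_y + 88.8001 − 75 − 45 − 0.89·8.1 − 40 = 0 → L_y = 78.41 kN.
ΣF_x = 0: no horizontal applied forces, so L_x = 0.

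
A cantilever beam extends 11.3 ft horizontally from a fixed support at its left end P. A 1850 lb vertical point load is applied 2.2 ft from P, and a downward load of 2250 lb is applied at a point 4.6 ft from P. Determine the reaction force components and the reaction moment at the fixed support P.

ΣF_x = 0: P_x = 0.
ΣF_y = 0: P_y − 1850 − 2250 = 0 → P_y = 4100 lb.
ΣM about P: M_P − 1850·2.2 − 2250·4.6 = 0 → M_P = 14420 lb·ft.

P_x = 0, P_y = 4100 lb, M_P = 14420 lb·ft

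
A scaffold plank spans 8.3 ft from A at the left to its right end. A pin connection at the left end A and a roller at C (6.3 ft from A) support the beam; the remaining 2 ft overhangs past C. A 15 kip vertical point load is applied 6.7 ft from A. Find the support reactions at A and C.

Taking moments about A: C_y·6.3 − 15·6.7 = 0 → C_y = 100.5/6.3 = 15.9524 ≈ 15.95 kip.
ΣF_y = 0: A_y + 15.9524 − 15 = 0 → A_y = -0.9524 kip.
ΣF_x = 0: no horizontal applied forces, so A_x = 0.

A_x = 0, A_y = -0.9524 kip, C_y = 15.95 kip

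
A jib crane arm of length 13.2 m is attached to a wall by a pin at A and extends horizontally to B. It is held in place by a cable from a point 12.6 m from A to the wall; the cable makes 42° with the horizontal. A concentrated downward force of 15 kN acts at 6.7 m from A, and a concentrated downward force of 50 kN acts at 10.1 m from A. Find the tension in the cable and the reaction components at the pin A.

ΣM about A: T·sin42°·12.6 − 15·6.7 − 50·10.1 = 0 → T = 605.5/(12.6·0.669131) = 71.8179 ≈ 71.82 kN.
ΣF_x = 0: A_x − T·cos42° = 0 → A_x = 71.8179 × 0.743145 = 53.37 kN.
ΣF_y = 0: A_y + T·sin42° − 15 − 50 = 0 → A_y = 65 − 71.8179 × 0.669131 = 16.94 kN.

T = 71.82 kN, A_x = 53.37 kN, A_y = 16.94 kN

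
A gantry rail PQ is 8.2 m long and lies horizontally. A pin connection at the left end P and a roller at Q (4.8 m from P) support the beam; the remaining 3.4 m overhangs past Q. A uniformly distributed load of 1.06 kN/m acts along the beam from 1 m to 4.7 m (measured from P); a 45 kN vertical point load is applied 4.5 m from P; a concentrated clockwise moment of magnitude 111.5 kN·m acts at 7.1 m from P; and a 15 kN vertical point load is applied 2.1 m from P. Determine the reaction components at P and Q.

P_x = 0, P_y = -10.39 kN, Q_y = 74.31 kN

Resultant of the distributed load: 1.06 × 3.7 = 3.922 kN at 2.85 m from P.
Moments about P: Q_y·4.8 − (1.06·3.7)·2.85 − 45·4.5 − 111.5 − 15·2.1 = 0 → Q_y = 356.6777/4.8 = 74.3079 ≈ 74.31 kN.
ΣF_y = 0: P_y + 74.3079 − 1.06·3.7 − 45 − 15 = 0 → P_y = -10.39 kN.
ΣF_x = 0: no horizontal applied forces, so P_x = 0.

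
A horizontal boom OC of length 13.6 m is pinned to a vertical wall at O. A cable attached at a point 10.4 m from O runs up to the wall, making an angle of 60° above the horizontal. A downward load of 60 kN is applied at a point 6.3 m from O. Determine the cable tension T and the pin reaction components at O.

T = 41.97 kN, O_x = 20.98 kN, O_y = 23.65 kN

ΣM about O: T·sin60°·10.4 − 60·6.3 = 0 → T = 378/(10.4·0.866025) = 41.9689 ≈ 41.97 kN.
ΣF_x = 0: O_x − T·cos60° = 0 → O_x = 41.9689 × 0.5 = 20.98 kN.
ΣF_y = 0: O_y + T·sin60° − 60 = 0 → O_y = 60 − 41.9689 × 0.866025 = 23.65 kN.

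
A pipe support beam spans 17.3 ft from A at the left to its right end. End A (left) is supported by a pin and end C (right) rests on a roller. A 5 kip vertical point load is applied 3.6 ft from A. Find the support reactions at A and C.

ΣM about A: C_y·17.3 − 5·3.6 = 0 → C_y = 18/17.3 = 1.04046 ≈ 1.040 kip.
ΣF_y = 0: A_y + 1.04046 − 5 = 0 → A_y = 3.960 kip.
ΣF_x = 0: no horizontal applied forces, so A_x = 0.

A_x = 0, A_y = 3.960 kip, C_y = 1.040 kip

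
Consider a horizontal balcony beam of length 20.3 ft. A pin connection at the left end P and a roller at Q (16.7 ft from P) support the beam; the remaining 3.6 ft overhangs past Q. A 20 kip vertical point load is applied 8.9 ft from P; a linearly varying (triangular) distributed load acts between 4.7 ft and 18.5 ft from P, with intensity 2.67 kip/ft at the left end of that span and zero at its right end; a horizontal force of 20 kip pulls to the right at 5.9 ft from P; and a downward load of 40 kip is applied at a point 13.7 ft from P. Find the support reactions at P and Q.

P_x = -20.00 kip, P_y = 24.69 kip, Q_y = 53.73 kip

Resultant of the triangular load: ½ × 2.67 × 13.8 = 18.423 kip, acting at 9.3 ft from P (one-third of the span from the peak).
Moments about P: Q_y·16.7 − 20·8.9 − (½·2.67·13.8)·9.3 − 40·13.7 = 0 → Q_y = 897.3339/16.7 = 53.7326 ≈ 53.73 kip.
ΣF_y = 0: P_y + 53.7326 − 20 − ½·2.67·13.8 − 40 = 0 → P_y = 24.69 kip.
ΣF_x = 0: P_x + 20 = 0 → P_x = -20.00 kip.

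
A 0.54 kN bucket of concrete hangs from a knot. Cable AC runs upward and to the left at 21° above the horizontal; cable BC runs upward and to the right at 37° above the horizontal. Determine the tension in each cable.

ΣF_x = 0: −T_AC·cos21° + T_BC·cos37° = 0 → T_BC = 1.16897·T_AC.
ΣF_y = 0: T_AC·sin21° + T_BC·sin37° = 0.54.
Substitute: T_AC·(0.358368 + 1.16897·0.601815) = 0.54 → T_AC = 0.508536 ≈ 0.5085 kN.
Then T_BC = 1.16897 × 0.508536 = 0.5945 kN.

T_AC = 0.5085 kN, T_BC = 0.5945 kN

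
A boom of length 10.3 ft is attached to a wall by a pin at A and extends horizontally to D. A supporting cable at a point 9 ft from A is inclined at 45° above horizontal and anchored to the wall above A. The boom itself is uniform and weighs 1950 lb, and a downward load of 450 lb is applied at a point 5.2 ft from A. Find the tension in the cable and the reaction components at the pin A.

ΣM about A: T·sin45°·9 − 1950·5.15 − 450·5.2 = 0 → T = 12382.5/(9·0.707107) = 1945.72 ≈ 1946 lb.
ΣF_x = 0: A_x − T·cos45° = 0 → A_x = 1945.72 × 0.707107 = 1376 lb.
ΣF_y = 0: A_y + T·sin45° − 1950 − 450 = 0 → A_y = 2400 − 1945.72 × 0.707107 = 1024 lb.

T = 1946 lb, A_x = 1376 lb, A_y = 1024 lb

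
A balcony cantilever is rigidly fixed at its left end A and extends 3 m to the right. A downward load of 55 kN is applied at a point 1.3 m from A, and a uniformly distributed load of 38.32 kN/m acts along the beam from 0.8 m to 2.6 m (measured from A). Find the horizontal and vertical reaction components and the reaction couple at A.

Resultant of the distributed load: 38.32 × 1.8 = 68.976 kN at 1.7 m from A.
ΣF_x = 0: A_x = 0.
ΣF_y = 0: A_y − 55 − 38.32·1.8 = 0 → A_y = 124.0 kN.
ΣM about A: M_A − 55·1.3 − (38.32·1.8)·1.7 = 0 → M_A = 188.8 kN·m.

A_x = 0, A_y = 124.0 kN, M_A = 188.8 kN·m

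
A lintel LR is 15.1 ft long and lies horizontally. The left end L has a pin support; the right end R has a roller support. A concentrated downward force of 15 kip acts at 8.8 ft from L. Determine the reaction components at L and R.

Taking moments about L: R_y·15.1 − 15·8.8 = 0 → R_y = 132/15.1 = 8.74172 ≈ 8.742 kip.
ΣF_y = 0: L_y + 8.74172 − 15 = 0 → L_y = 6.258 kip.
ΣF_x = 0: no horizontal applied forces, so L_x = 0.

L_x = 0, L_y = 6.258 kip, R_y = 8.742 kip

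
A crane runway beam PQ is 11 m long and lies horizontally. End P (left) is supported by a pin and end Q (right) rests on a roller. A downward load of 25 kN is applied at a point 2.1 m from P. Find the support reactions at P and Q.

P_x = 0, P_y = 20.23 kN, Q_y = 4.773 kN

Moments about P: Q_y·11 − 25·2.1 = 0 → Q_y = 52.5/11 = 4.77273 ≈ 4.773 kN.
ΣF_y = 0: P_y + 4.77273 − 25 = 0 → P_y = 20.23 kN.
ΣF_x = 0: no horizontal applied forces, so P_x = 0.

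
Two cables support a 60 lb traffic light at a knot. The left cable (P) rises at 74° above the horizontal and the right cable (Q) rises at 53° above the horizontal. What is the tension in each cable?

T_P = 45.21 lb, T_Q = 20.71 lb

ΣF_x = 0: −T_P·cos74° + T_Q·cos53° = 0 → T_Q = 0.45801·T_P.
ΣF_y = 0: T_P·sin74° + T_Q·sin53° = 60.
Substitute: T_P·(0.961262 + 0.45801·0.798636) = 60 → T_P = 45.2132 ≈ 45.21 lb.
Then T_Q = 0.45801 × 45.2132 = 20.71 lb.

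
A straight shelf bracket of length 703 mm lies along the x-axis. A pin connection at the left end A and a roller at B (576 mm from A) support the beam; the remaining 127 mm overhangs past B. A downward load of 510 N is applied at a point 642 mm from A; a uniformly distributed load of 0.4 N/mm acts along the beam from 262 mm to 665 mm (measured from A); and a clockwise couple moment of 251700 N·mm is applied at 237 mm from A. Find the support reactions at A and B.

Resultant of the distributed load: 0.4 × 403 = 161.2 N at 463.5 mm from A.
ΣM about A: B_y·576 − 510·642 − (0.4·403)·463.5 − 251700 = 0 → B_y = 653836.2/576 = 1135.13 ≈ 1135 N.
ΣF_y = 0: A_y + 1135.13 − 510 − 0.4·403 = 0 → A_y = -463.9 N.
ΣF_x = 0: no horizontal applied forces, so A_x = 0.

A_x = 0, A_y = -463.9 N, B_y = 1135 N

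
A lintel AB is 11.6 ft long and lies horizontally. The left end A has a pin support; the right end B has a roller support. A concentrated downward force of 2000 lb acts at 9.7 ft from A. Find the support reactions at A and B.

A_x = 0, A_y = 327.6 lb, B_y = 1672 lb

Taking moments about A: B_y·11.6 − 2000·9.7 = 0 → B_y = 19400/11.6 = 1672.41 ≈ 1672 lb.
ΣF_y = 0: A_y + 1672.41 − 2000 = 0 → A_y = 327.6 lb.
ΣF_x = 0: no horizontal applied forces, so A_x = 0.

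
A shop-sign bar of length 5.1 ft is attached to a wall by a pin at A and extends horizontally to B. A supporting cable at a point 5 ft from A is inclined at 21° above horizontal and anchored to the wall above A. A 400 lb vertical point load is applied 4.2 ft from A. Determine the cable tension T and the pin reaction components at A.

T = 937.6 lb, A_x = 875.3 lb, A_y = 64.00 lb

ΣM about A: T·sin21°·5 − 400·4.2 = 0 → T = 1680/(5·0.358368) = 937.584 ≈ 937.6 lb.
ΣF_x = 0: A_x − T·cos21° = 0 → A_x = 937.584 × 0.93358 = 875.3 lb.
ΣF_y = 0: A_y + T·sin21° − 400 = 0 → A_y = 400 − 937.584 × 0.358368 = 64.00 lb.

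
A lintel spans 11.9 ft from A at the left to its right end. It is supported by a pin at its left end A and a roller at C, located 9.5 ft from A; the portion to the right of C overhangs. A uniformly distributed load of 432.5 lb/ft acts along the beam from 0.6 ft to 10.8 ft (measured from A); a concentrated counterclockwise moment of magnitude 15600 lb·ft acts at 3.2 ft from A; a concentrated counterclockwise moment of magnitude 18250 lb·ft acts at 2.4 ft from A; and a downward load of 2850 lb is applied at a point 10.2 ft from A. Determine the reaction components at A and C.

A_x = 0, A_y = 5118 lb, C_y = 2144 lb

Resultant of the distributed load: 432.5 × 10.2 = 4411.5 lb at 5.7 ft from A.
ΣM about A: C_y·9.5 − (432.5·10.2)·5.7 + 15600 + 18250 − 2850·10.2 = 0 → C_y = 20365.55/9.5 = 2143.74 ≈ 2144 lb.
ΣF_y = 0: A_y + 2143.74 − 432.5·10.2 − 2850 = 0 → A_y = 5118 lb.
ΣF_x = 0: no horizontal applied forces, so A_x = 0.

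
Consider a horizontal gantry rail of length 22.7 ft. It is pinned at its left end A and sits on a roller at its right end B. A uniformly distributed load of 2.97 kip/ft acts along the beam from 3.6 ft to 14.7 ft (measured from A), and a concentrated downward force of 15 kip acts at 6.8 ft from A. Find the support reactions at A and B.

A_x = 0, A_y = 30.19 kip, B_y = 17.78 kip

Resultant of the distributed load: 2.97 × 11.1 = 32.967 kip at 9.15 ft from A.
ΣM about A: B_y·22.7 − (2.97·11.1)·9.15 − 15·6.8 = 0 → B_y = 403.64805/22.7 = 17.7819 ≈ 17.78 kip.
ΣF_y = 0: A_y + 17.7819 − 2.97·11.1 − 15 = 0 → A_y = 30.19 kip.
ΣF_x = 0: no horizontal applied forces, so A_x = 0.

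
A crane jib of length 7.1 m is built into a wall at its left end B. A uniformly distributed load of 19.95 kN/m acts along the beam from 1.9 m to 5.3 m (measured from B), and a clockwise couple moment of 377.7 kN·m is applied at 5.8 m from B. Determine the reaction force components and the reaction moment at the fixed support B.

B_x = 0, B_y = 67.83 kN, M_B = 621.9 kN·m

Resultant of the distributed load: 19.95 × 3.4 = 67.83 kN at 3.6 m from B.
ΣF_x = 0: B_x = 0.
ΣF_y = 0: B_y − 19.95·3.4 = 0 → B_y = 67.83 kN.
ΣM about B: M_B − (19.95·3.4)·3.6 − 377.7 = 0 → M_B = 621.9 kN·m.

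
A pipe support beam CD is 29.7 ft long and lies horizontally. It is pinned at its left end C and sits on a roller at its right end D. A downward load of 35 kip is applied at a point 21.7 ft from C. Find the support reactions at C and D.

C_x = 0, C_y = 9.428 kip, D_y = 25.57 kip

Moments about C: D_y·29.7 − 35·21.7 = 0 → D_y = 759.5/29.7 = 25.5724 ≈ 25.57 kip.
ΣF_y = 0: C_y + 25.5724 − 35 = 0 → C_y = 9.428 kip.
ΣF_x = 0: no horizontal applied forces, so C_x = 0.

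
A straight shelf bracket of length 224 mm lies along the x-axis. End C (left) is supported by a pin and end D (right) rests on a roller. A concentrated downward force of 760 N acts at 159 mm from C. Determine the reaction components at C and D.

C_x = 0, C_y = 220.5 N, D_y = 539.5 N

ΣM about C: D_y·224 − 760·159 = 0 → D_y = 120840/224 = 539.464 ≈ 539.5 N.
ΣF_y = 0: C_y + 539.464 − 760 = 0 → C_y = 220.5 N.
ΣF_x = 0: no horizontal applied forces, so C_x = 0.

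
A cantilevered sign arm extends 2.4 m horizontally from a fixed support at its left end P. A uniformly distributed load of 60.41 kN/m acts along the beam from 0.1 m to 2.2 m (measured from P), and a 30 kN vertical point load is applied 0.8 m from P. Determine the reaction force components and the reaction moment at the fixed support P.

P_x = 0, P_y = 156.9 kN, M_P = 169.9 kN·m

Resultant of the distributed load: 60.41 × 2.1 = 126.861 kN at 1.15 m from P.
ΣF_x = 0: P_x = 0.
ΣF_y = 0: P_y − 60.41·2.1 − 30 = 0 → P_y = 156.9 kN.
ΣM about P: M_P − (60.41·2.1)·1.15 − 30·0.8 = 0 → M_P = 169.9 kN·m.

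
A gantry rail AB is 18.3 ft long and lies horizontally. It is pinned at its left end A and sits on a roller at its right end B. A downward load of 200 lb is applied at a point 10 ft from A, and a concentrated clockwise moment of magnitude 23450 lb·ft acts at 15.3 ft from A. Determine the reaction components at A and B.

ΣM about A: B_y·18.3 − 200·10 − 23450 = 0 → B_y = 25450/18.3 = 1390.71 ≈ 1391 lb.
ΣF_y = 0: A_y + 1390.71 − 200 = 0 → A_y = -1191 lb.
ΣF_x = 0: no horizontal applied forces, so A_x = 0.

A_x = 0, A_y = -1191 lb, B_y = 1391 lb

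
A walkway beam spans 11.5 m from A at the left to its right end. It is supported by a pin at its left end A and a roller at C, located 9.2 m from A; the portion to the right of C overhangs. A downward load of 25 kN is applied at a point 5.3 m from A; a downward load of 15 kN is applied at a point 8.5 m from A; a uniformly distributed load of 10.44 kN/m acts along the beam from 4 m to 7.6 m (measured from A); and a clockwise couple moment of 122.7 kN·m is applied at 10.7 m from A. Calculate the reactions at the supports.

A_x = 0, A_y = 12.29 kN, C_y = 65.29 kN

Resultant of the distributed load: 10.44 × 3.6 = 37.584 kN at 5.8 m from A.
Moments about A: C_y·9.2 − 25·5.3 − 15·8.5 − (10.44·3.6)·5.8 − 122.7 = 0 → C_y = 600.6872/9.2 = 65.2921 ≈ 65.29 kN.
ΣF_y = 0: A_y + 65.2921 − 25 − 15 − 10.44·3.6 = 0 → A_y = 12.29 kN.
ΣF_x = 0: no horizontal applied forces, so A_x = 0.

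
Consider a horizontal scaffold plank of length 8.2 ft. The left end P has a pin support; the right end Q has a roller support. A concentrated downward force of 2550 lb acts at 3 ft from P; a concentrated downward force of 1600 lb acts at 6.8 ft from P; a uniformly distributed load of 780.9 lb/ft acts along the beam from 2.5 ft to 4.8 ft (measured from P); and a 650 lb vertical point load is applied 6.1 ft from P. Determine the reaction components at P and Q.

Resultant of the distributed load: 780.9 × 2.3 = 1796.07 lb at 3.65 ft from P.
ΣM about P: Q_y·8.2 − 2550·3 − 1600·6.8 − (780.9·2.3)·3.65 − 650·6.1 = 0 → Q_y = 29050.6555/8.2 = 3542.76 ≈ 3543 lb.
ΣF_y = 0: P_y + 3542.76 − 2550 − 1600 − 780.9·2.3 − 650 = 0 → P_y = 3053 lb.
ΣF_x = 0: no horizontal applied forces, so P_x = 0.

P_x = 0, P_y = 3053 lb, Q_y = 3543 lb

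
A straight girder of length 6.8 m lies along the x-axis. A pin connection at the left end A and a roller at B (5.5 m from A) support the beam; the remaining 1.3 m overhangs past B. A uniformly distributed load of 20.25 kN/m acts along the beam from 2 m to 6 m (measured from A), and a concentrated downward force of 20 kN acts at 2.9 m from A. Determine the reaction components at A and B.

Resultant of the distributed load: 20.25 × 4 = 81 kN at 4 m from A.
Taking moments about A: B_y·5.5 − (20.25·4)·4 − 20·2.9 = 0 → B_y = 382/5.5 = 69.4545 ≈ 69.45 kN.
ΣF_y = 0: A_y + 69.4545 − 20.25·4 − 20 = 0 → A_y = 31.55 kN.
ΣF_x = 0: no horizontal applied forces, so A_x = 0.

A_x = 0, A_y = 31.55 kN, B_y = 69.45 kN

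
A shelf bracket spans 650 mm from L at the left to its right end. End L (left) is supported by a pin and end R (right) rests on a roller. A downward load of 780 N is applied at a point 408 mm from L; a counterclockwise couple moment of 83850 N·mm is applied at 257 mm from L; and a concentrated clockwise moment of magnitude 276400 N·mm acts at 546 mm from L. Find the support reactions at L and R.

L_x = 0, L_y = -5.831 N, R_y = 785.8 N

Taking moments about L: R_y·650 − 780·408 + 83850 − 276400 = 0 → R_y = 510790/650 = 785.831 ≈ 785.8 N.
ΣF_y = 0: L_y + 785.831 − 780 = 0 → L_y = -5.831 N.
ΣF_x = 0: no horizontal applied forces, so L_x = 0.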